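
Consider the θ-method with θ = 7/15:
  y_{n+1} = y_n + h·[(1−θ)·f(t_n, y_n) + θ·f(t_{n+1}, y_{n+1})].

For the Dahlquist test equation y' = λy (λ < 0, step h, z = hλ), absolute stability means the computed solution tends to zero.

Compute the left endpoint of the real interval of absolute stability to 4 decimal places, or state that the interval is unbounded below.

With y'=λy (z=hλ):
  y_{n+1} = y_n + z·[8/15·y_n + 7/15·y_{n+1}] ⇒ (1 − 7/15z)y_{n+1} = (1 + 8/15z)y_n
  Hence R(z) = (1 + 8/15z)/(1 − 7/15z).

Find x<0 with |R(x)|<1.
x=-1.51: |R|=0.1142
R=−1: 1+8/15x = −1+7/15x ⇒ -1/15x=2 ⇒ x=2/(-1/15)=-30.0000
Confirm numerically:
  x=-28.499: |R|=0.99300 <1
  x=-26.505: |R|=0.98257 <1
  x=-21.549: |R|=0.94904 <1
  x=-18.839: |R|=0.92401 <1
  x=-30.336: |R|=1.00148 >1
  x=-30.269: |R|=1.00119 >1
Interval (-30.0000, 0).

z* = -30.0000.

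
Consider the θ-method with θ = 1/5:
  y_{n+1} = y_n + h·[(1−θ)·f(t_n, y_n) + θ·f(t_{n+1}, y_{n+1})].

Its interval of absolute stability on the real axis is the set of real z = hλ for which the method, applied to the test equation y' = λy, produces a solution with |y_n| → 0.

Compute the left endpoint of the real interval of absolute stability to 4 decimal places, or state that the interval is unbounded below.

z* = -3.3333.

Test eqn y'=λy, z=hλ:
  y_{n+1} = y_n + z·[4/5·y_n + 1/5·y_{n+1}] ⇒ (1 − 1/5z)y_{n+1} = (1 + 4/5z)y_n
  R(z) = (1 + 4/5z)/(1 − 1/5z).

Solve |R(x)|<1 on ℝ⁻.
x=-1.48: |R|=0.1420
R=−1: 1+4/5x = −1+1/5x ⇒ -3/5x=2 ⇒ x=2/(-3/5)=-3.3333
Confirm numerically:
  x=-3.227: |R|=0.96123 <1
  x=-2.548: |R|=0.68786 <1
  x=-2.472: |R|=0.65418 <1
  x=-1.644: |R|=0.23721 <1
  x=-3.608: |R|=1.09572 >1
  x=-3.487: |R|=1.05432 >1
  x=-3.475: |R|=1.05015 >1
So |R|<1 on (-3.3333, 0).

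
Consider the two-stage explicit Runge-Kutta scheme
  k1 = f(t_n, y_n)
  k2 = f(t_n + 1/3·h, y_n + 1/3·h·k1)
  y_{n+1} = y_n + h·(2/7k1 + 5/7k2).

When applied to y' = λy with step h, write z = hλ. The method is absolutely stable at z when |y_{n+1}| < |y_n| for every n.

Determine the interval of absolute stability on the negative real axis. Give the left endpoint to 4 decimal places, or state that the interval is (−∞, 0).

On y'=λy, z=hλ:
  k1=λy_n ⇒ h·k1=z·y_n;  k2=λ(1+1/3z)y_n ⇒ h·k2=z(1+1/3z)y_n
  y_{n+1}/y_n = 1 + 2/7z + 5/7z(1+1/3z) = 1 + z + 5/21z²
  so R(z) = 1 + z + 5/21z².

Need |R(x)|<1, x<0.
x=-1.3: |R|=0.1024
R=1: x+5/21x²=0 ⇒ x=−21/5=-4.2000; min R=1−1/(4·5/21)=-0.0500>−1
Confirm numerically:
  x=-3.830: |R|=0.66260 <1
  x=-2.519: |R|=0.00820 <1
  x=-2.411: |R|=0.02697 <1
  x=-2.400: |R|=0.02857 <1
  x=-4.743: |R|=1.61320 >1
  x=-4.469: |R|=1.28623 >1
Interval (-4.2000, 0).

(-4.2000, 0).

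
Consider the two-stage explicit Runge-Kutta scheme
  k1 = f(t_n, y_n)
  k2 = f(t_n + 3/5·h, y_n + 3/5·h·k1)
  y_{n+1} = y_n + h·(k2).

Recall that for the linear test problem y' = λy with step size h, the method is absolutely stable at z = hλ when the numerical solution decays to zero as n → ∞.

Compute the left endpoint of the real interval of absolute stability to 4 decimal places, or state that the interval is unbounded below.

On y'=λy, z=hλ:
  k1=λy_n ⇒ h·k1=z·y_n;  k2=λ(1+3/5z)y_n ⇒ h·k2=z(1+3/5z)y_n
  y_{n+1}/y_n = 1 + z(1+3/5z) = 1 + z + 3/5z²
  ⇒ R(z) = 1 + z + 3/5z².

Solve |R(x)|<1 on ℝ⁻.
x=-1.1: |R|=0.6260
R=1: x+3/5x²=0 ⇒ x=−5/3=-1.6667; min R=1−1/(4·3/5)=0.5833>−1
Confirm numerically:
  x=-1.594: |R|=0.93050 <1
  x=-1.318: |R|=0.72427 <1
  x=-0.928: |R|=0.58871 <1
  x=-0.824: |R|=0.58339 <1
  x=-2.129: |R|=1.59058 >1
  x=-1.899: |R|=1.26472 >1
  x=-1.835: |R|=1.18534 >1
Interval (-1.6667, 0).

left endpoint -1.6667.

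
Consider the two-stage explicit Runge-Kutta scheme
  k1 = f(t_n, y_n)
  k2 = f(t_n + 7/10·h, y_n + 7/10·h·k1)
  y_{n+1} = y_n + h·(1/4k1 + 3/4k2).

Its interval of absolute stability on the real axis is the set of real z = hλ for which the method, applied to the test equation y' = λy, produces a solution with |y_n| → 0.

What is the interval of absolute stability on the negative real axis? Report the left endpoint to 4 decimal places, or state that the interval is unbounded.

(-1.9048, 0).

On y'=λy, z=hλ:
  k1=λy_n ⇒ h·k1=z·y_n;  k2=λ(1+7/10z)y_n ⇒ h·k2=z(1+7/10z)y_n
  y_{n+1}/y_n = 1 + 1/4z + 3/4z(1+7/10z) = 1 + z + 21/40z²
  ⇒ R(z) = 1 + z + 21/40z².

Boundary: |R(x)|=1, x<0.
x=-0.32: |R|=0.7338
R=1: x+21/40x²=0 ⇒ x=−40/21=-1.9048; min R=1−1/(4·21/40)=0.5238>−1
Confirm numerically:
  x=-1.880: |R|=0.97556 <1
  x=-1.862: |R|=0.95820 <1
  x=-1.468: |R|=0.66339 <1
  x=-1.397: |R|=0.62759 <1
  x=-2.228: |R|=1.37809 >1
  x=-2.001: |R|=1.10110 >1
Stable set (-1.9048, 0).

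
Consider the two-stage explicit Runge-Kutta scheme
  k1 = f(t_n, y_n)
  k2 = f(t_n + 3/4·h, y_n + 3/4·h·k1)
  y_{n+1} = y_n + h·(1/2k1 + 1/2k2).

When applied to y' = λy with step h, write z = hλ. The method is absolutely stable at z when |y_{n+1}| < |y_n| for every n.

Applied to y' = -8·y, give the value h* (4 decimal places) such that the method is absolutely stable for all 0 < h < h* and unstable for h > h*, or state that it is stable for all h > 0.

(-2.6667,0); λ=-8 ⇒ h* = (8/3)/8 = 0.3333.

Set f=λy, z=hλ:
  k1=λy_n ⇒ h·k1=z·y_n;  k2=λ(1+3/4z)y_n ⇒ h·k2=z(1+3/4z)y_n
  y_{n+1}/y_n = 1 + 1/2z + 1/2z(1+3/4z) = 1 + z + 3/8z²
  Hence R(z) = 1 + z + 3/8z².

Find x<0 with |R(x)|<1.
x=-0.42: |R|=0.6462
R=1: x+3/8x²=0 ⇒ x=−8/3=-2.6667; min R=1−1/(4·3/8)=0.3333>−1
Confirm numerically:
  x=-2.247: |R|=0.64638 <1
  x=-1.976: |R|=0.48822 <1
  x=-1.934: |R|=0.46863 <1
  x=-2.840: |R|=1.18460 >1
  x=-2.806: |R|=1.14661 >1
Stable set (-2.6667, 0).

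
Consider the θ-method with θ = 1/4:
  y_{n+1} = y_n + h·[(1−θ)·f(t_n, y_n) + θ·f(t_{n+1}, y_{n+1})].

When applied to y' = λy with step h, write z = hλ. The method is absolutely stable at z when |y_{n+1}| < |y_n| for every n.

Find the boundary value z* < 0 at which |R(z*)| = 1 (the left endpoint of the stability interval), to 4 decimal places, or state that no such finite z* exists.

z* = -4.0000.

Test eqn y'=λy, z=hλ:
  y_{n+1} = y_n + z·[3/4·y_n + 1/4·y_{n+1}] ⇒ (1 − 1/4z)y_{n+1} = (1 + 3/4z)y_n
  R(z) = (1 + 3/4z)/(1 − 1/4z).

Boundary: |R(x)|=1, x<0.
x=-1.43: |R|=0.0534
R=−1: 1+3/4x = −1+1/4x ⇒ -1/2x=2 ⇒ x=2/(-1/2)=-4.0000
Confirm numerically:
  x=-3.566: |R|=0.88528 <1
  x=-2.683: |R|=0.60587 <1
  x=-1.903: |R|=0.28951 <1
  x=-1.819: |R|=0.25039 <1
  x=-4.324: |R|=1.07785 >1
  x=-4.199: |R|=1.04854 >1
Interval (-4.0000, 0).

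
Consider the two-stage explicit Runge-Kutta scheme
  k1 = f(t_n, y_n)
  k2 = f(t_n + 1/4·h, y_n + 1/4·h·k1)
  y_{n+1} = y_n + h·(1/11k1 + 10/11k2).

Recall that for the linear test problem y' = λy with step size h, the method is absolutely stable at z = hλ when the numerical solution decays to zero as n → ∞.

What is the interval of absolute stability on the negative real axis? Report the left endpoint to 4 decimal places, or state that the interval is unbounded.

z∈(-4.4000,0).

With y'=λy (z=hλ):
  k1=λy_n ⇒ h·k1=z·y_n;  k2=λ(1+1/4z)y_n ⇒ h·k2=z(1+1/4z)y_n
  y_{n+1}/y_n = 1 + 1/11z + 10/11z(1+1/4z) = 1 + z + 5/22z²
  R(z) = 1 + z + 5/22z².

Solve |R(x)|<1 on ℝ⁻.
x=-1.39: |R|=0.0491
R=1: x+5/22x²=0 ⇒ x=−22/5=-4.4000; min R=1−1/(4·5/22)=-0.1000>−1
Confirm numerically:
  x=-4.219: |R|=0.82645 <1
  x=-3.828: |R|=0.50236 <1
  x=-3.736: |R|=0.43620 <1
  x=-3.496: |R|=0.28173 <1
  x=-4.866: |R|=1.51535 >1
  x=-4.614: |R|=1.22441 >1
Stable set (-4.4000, 0).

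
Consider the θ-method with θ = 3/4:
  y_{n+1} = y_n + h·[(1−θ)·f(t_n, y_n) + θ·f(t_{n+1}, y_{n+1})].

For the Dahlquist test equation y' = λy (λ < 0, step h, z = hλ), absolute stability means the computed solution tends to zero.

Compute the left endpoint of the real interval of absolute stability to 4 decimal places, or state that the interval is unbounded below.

unbounded; (−∞, 0).

Test eqn y'=λy, z=hλ:
  y_{n+1} = y_n + z·[1/4·y_n + 3/4·y_{n+1}] ⇒ (1 − 3/4z)y_{n+1} = (1 + 1/4z)y_n
  Hence R(z) = (1 + 1/4z)/(1 − 3/4z).

Solve |R(x)|<1 on ℝ⁻.
x=-1.55: |R|=0.2832
x=-2: |R|=0.2000
x=-10: |R|=0.1765
x=-100: |R|=0.3158
θ=3/4≥1/2 ⇒ |1+1/4x|<|1−3/4x| ∀x<0 ⇒ interval (−∞,0).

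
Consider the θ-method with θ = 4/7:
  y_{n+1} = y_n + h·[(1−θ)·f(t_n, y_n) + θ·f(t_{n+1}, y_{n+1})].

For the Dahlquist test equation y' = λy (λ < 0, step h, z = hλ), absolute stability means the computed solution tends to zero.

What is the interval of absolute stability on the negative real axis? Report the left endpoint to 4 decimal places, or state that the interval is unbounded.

Test eqn y'=λy, z=hλ:
  y_{n+1} = y_n + z·[3/7·y_n + 4/7·y_{n+1}] ⇒ (1 − 4/7z)y_{n+1} = (1 + 3/7z)y_n
  ⇒ R(z) = (1 + 3/7z)/(1 − 4/7z).

Find x<0 with |R(x)|<1.
x=-0.56: |R|=0.5758
x=-2: |R|=0.0667
x=-10: |R|=0.4894
x=-100: |R|=0.7199
θ=4/7≥1/2 ⇒ |1+3/7x|<|1−4/7x| ∀x<0 ⇒ stable on all of ℝ⁻.

(−∞, 0) — no finite endpoint.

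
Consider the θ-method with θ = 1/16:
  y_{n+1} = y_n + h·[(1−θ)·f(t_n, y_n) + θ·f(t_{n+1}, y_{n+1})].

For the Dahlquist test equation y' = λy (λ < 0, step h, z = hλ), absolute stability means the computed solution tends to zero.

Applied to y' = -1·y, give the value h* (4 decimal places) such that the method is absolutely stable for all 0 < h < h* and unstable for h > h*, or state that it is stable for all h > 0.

(-2.2857,0); λ=-1 ⇒ h* = (16/7)/1 = 2.2857.

With y'=λy (z=hλ):
  y_{n+1} = y_n + z·[15/16·y_n + 1/16·y_{n+1}] ⇒ (1 − 1/16z)y_{n+1} = (1 + 15/16z)y_n
  so R(z) = (1 + 15/16z)/(1 − 1/16z).

Boundary: |R(x)|=1, x<0.
x=-0.67: |R|=0.3569
R=−1: 1+15/16x = −1+1/16x ⇒ -7/8x=2 ⇒ x=2/(-7/8)=-2.2857
Confirm numerically:
  x=-2.219: |R|=0.94873 <1
  x=-1.542: |R|=0.40645 <1
  x=-1.252: |R|=0.16114 <1
  x=-2.866: |R|=1.43062 >1
  x=-2.631: |R|=1.25946 >1
  x=-2.568: |R|=1.21284 >1
Interval (-2.2857, 0).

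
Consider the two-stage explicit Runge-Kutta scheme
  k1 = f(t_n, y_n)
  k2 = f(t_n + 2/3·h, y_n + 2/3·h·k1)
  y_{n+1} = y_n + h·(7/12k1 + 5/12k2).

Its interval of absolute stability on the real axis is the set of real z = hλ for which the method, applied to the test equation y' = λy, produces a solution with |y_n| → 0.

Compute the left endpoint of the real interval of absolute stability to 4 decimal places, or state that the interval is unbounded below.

Set f=λy, z=hλ:
  k1=λy_n ⇒ h·k1=z·y_n;  k2=λ(1+2/3z)y_n ⇒ h·k2=z(1+2/3z)y_n
  y_{n+1}/y_n = 1 + 7/12z + 5/12z(1+2/3z) = 1 + z + 5/18z²
  so R(z) = 1 + z + 5/18z².

Boundary: |R(x)|=1, x<0.
x=-0.51: |R|=0.5622
R=1: x+5/18x²=0 ⇒ x=−18/5=-3.6000; min R=1−1/(4·5/18)=0.1000>−1
Confirm numerically:
  x=-3.538: |R|=0.93907 <1
  x=-3.372: |R|=0.78644 <1
  x=-2.896: |R|=0.43367 <1
  x=-2.340: |R|=0.18100 <1
  x=-4.191: |R|=1.68802 >1
  x=-3.913: |R|=1.34021 >1
  x=-3.904: |R|=1.32967 >1
So |R|<1 on (-3.6000, 0).

z* = -3.6000.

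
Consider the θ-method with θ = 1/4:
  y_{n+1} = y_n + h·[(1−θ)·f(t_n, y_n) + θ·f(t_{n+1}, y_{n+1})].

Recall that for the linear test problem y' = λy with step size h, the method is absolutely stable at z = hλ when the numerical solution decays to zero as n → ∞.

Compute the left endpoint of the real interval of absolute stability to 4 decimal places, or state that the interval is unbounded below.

z* = -4.0000.

Test eqn y'=λy, z=hλ:
  y_{n+1} = y_n + z·[3/4·y_n + 1/4·y_{n+1}] ⇒ (1 − 1/4z)y_{n+1} = (1 + 3/4z)y_n
  ⇒ R(z) = (1 + 3/4z)/(1 − 1/4z).

Need |R(x)|<1, x<0.
x=-1.32: |R|=0.0075
R=−1: 1+3/4x = −1+1/4x ⇒ -1/2x=2 ⇒ x=2/(-1/2)=-4.0000
Confirm numerically:
  x=-3.927: |R|=0.98158 <1
  x=-3.619: |R|=0.89999 <1
  x=-3.366: |R|=0.82786 <1
  x=-4.467: |R|=1.11031 >1
  x=-4.251: |R|=1.06084 >1
Stable set (-4.0000, 0).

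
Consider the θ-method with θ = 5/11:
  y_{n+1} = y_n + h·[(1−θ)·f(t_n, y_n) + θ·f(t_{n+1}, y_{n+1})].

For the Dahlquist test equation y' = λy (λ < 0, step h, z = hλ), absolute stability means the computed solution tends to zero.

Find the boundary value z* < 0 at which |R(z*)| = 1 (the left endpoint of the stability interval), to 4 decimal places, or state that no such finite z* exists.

z* = -22.0000.

Set f=λy, z=hλ:
  y_{n+1} = y_n + z·[6/11·y_n + 5/11·y_{n+1}] ⇒ (1 − 5/11z)y_{n+1} = (1 + 6/11z)y_n
  R(z) = (1 + 6/11z)/(1 − 5/11z).

Boundary: |R(x)|=1, x<0.
x=-1.56: |R|=0.0872
R=−1: 1+6/11x = −1+5/11x ⇒ -1/11x=2 ⇒ x=2/(-1/11)=-22.0000
Confirm numerically:
  x=-19.856: |R|=0.98056 <1
  x=-16.836: |R|=0.94574 <1
  x=-9.303: |R|=0.77924 <1
  x=-22.547: |R|=1.00442 >1
  x=-22.532: |R|=1.00430 >1
  x=-22.260: |R|=1.00213 >1
So |R|<1 on (-22.0000, 0).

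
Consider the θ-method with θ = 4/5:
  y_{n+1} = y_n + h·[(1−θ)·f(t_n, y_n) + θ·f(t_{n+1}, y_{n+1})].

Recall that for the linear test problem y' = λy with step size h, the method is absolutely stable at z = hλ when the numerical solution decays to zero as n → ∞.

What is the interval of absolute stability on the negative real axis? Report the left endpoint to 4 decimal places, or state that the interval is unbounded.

unbounded; (−∞, 0).

On y'=λy, z=hλ:
  y_{n+1} = y_n + z·[1/5·y_n + 4/5·y_{n+1}] ⇒ (1 − 4/5z)y_{n+1} = (1 + 1/5z)y_n
  ⇒ R(z) = (1 + 1/5z)/(1 − 4/5z).

Boundary: |R(x)|=1, x<0.
x=-1.35: |R|=0.3510
x=-2: |R|=0.2308
x=-10: |R|=0.1111
x=-100: |R|=0.2346
θ=4/5≥1/2 ⇒ |1+1/5x|<|1−4/5x| ∀x<0 ⇒ interval (−∞,0).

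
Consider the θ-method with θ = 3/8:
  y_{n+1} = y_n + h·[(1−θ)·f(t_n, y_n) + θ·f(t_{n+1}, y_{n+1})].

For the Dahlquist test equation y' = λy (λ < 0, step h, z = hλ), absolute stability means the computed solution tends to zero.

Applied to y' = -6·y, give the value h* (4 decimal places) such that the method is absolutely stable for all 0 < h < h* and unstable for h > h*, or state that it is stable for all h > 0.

(-8.0000,0); λ=-6 ⇒ h* = (8)/6 = 1.3333.

On y'=λy, z=hλ:
  y_{n+1} = y_n + z·[5/8·y_n + 3/8·y_{n+1}] ⇒ (1 − 3/8z)y_{n+1} = (1 + 5/8z)y_n
  Hence R(z) = (1 + 5/8z)/(1 − 3/8z).

Boundary: |R(x)|=1, x<0.
x=-0.68: |R|=0.4582
R=−1: 1+5/8x = −1+3/8x ⇒ -1/4x=2 ⇒ x=2/(-1/4)=-8.0000
Confirm numerically:
  x=-6.672: |R|=0.90520 <1
  x=-4.104: |R|=0.61638 <1
  x=-3.674: |R|=0.54516 <1
  x=-8.476: |R|=1.02848 >1
  x=-8.453: |R|=1.02716 >1
So |R|<1 on (-8.0000, 0).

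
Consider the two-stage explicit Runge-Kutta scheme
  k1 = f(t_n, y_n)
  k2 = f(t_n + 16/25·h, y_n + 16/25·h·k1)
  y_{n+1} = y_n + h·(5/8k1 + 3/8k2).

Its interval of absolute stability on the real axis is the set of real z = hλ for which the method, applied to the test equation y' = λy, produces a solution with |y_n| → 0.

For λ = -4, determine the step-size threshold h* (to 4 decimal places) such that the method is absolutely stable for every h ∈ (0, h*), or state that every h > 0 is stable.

Test eqn y'=λy, z=hλ:
  k1=λy_n ⇒ h·k1=z·y_n;  k2=λ(1+16/25z)y_n ⇒ h·k2=z(1+16/25z)y_n
  y_{n+1}/y_n = 1 + 5/8z + 3/8z(1+16/25z) = 1 + z + 6/25z²
  R(z) = 1 + z + 6/25z².

Need |R(x)|<1, x<0.
x=-0.65: |R|=0.4514
R=1: x+6/25x²=0 ⇒ x=−25/6=-4.1667; min R=1−1/(4·6/25)=-0.0417>−1
Confirm numerically:
  x=-3.349: |R|=0.34279 <1
  x=-2.185: |R|=0.03919 <1
  x=-2.102: |R|=0.04158 <1
  x=-1.791: |R|=0.02116 <1
  x=-4.754: |R|=1.67012 >1
  x=-4.250: |R|=1.08500 >1
So |R|<1 on (-4.1667, 0).

(-4.1667,0); λ=-4 ⇒ h* = (25/6)/4 = 1.0417.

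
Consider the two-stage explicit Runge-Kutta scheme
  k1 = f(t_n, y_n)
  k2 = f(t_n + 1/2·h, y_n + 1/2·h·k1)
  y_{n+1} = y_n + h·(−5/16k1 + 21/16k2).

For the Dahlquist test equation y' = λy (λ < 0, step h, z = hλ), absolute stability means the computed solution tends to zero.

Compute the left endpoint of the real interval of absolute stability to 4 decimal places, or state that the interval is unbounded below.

left endpoint -1.5238.

Test eqn y'=λy, z=hλ:
  k1=λy_n ⇒ h·k1=z·y_n;  k2=λ(1+1/2z)y_n ⇒ h·k2=z(1+1/2z)y_n
  y_{n+1}/y_n = 1 − 5/16z + 21/16z(1+1/2z) = 1 + z + 21/32z²
  ⇒ R(z) = 1 + z + 21/32z².

Find x<0 with |R(x)|<1.
x=-0.97: |R|=0.6475
R=1: x+21/32x²=0 ⇒ x=−32/21=-1.5238; min R=1−1/(4·21/32)=0.6190>−1
Confirm numerically:
  x=-1.333: |R|=0.83308 <1
  x=-1.328: |R|=0.82935 <1
  x=-0.715: |R|=0.62049 <1
  x=-2.036: |R|=1.68435 >1
  x=-1.754: |R|=1.26496 >1
Interval (-1.5238, 0).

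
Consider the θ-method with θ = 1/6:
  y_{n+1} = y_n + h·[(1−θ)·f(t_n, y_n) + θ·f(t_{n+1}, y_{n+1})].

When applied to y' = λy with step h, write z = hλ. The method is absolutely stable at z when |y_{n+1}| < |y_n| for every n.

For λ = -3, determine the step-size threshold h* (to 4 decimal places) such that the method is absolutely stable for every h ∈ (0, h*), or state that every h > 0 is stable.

(-3.0000,0); λ=-3 ⇒ h* = (3)/3 = 1.0000.

Set f=λy, z=hλ:
  y_{n+1} = y_n + z·[5/6·y_n + 1/6·y_{n+1}] ⇒ (1 − 1/6z)y_{n+1} = (1 + 5/6z)y_n
  ⇒ R(z) = (1 + 5/6z)/(1 − 1/6z).

Find x<0 with |R(x)|<1.
x=-1.63: |R|=0.2818
R=−1: 1+5/6x = −1+1/6x ⇒ -2/3x=2 ⇒ x=2/(-2/3)=-3.0000
Confirm numerically:
  x=-2.951: |R|=0.97810 <1
  x=-2.833: |R|=0.92437 <1
  x=-2.476: |R|=0.75271 <1
  x=-3.474: |R|=1.20013 >1
  x=-3.150: |R|=1.06557 >1
So |R|<1 on (-3.0000, 0).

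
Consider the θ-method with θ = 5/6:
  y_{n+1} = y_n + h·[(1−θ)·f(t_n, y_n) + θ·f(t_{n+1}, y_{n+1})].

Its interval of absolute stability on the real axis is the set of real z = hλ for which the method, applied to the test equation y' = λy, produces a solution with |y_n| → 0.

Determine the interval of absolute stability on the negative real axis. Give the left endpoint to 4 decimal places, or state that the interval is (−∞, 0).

unbounded; (−∞, 0).

On y'=λy, z=hλ:
  y_{n+1} = y_n + z·[1/6·y_n + 5/6·y_{n+1}] ⇒ (1 − 5/6z)y_{n+1} = (1 + 1/6z)y_n
  R(z) = (1 + 1/6z)/(1 − 5/6z).

Solve |R(x)|<1 on ℝ⁻.
x=-0.6: |R|=0.6000
x=-2: |R|=0.2500
x=-10: |R|=0.0714
x=-100: |R|=0.1858
θ=5/6≥1/2 ⇒ |1+1/6x|<|1−5/6x| ∀x<0 ⇒ interval (−∞,0).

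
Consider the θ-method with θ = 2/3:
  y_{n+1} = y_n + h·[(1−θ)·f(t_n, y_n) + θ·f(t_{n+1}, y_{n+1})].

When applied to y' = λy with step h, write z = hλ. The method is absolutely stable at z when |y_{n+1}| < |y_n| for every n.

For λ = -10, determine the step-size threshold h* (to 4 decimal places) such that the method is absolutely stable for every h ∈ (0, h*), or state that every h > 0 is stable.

unbounded; (−∞, 0). Any h>0 works for λ=-10.

With y'=λy (z=hλ):
  y_{n+1} = y_n + z·[1/3·y_n + 2/3·y_{n+1}] ⇒ (1 − 2/3z)y_{n+1} = (1 + 1/3z)y_n
  Hence R(z) = (1 + 1/3z)/(1 − 2/3z).

Solve |R(x)|<1 on ℝ⁻.
x=-1.04: |R|=0.3858
x=-2: |R|=0.1429
x=-10: |R|=0.3043
x=-100: |R|=0.4778
θ=2/3≥1/2 ⇒ |1+1/3x|<|1−2/3x| ∀x<0 ⇒ interval (−∞,0).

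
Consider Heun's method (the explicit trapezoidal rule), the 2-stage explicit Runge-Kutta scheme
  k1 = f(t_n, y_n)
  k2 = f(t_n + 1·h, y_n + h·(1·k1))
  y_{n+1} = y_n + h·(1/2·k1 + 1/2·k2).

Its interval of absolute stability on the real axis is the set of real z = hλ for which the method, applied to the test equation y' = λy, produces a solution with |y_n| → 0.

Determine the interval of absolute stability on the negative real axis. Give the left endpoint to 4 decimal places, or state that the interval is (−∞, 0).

(-2.0000, 0).

Set f=λy, z=hλ:
  order 2, 2-stage ⇒ R(z)=1+z+z^2/2
  (e.g. R(-1.03)=0.50045, |R|=0.50045)

Boundary: |R(x)|=1, x<0.
x=-1.03: |R|=0.5005
|R(-1.99)|=0.9900 |R(-0.89)|=0.5061 |R(-0.57)|=0.5924
Bisect:
  x_lo=-2.6792 |R|=1.9099  x_hi=-0.1528 |R|=0.8589
  mid=-1.41603 |R|=0.58654 →hi
  mid=-2.04763 |R|=1.04877 →lo
  mid=-1.73183 |R|=0.76779 →hi
  mid=-1.88973 |R|=0.89581 →hi
  mid=-1.96868 |R|=0.96917 →hi
  mid=-2.00816 |R|=1.00819 →lo
  mid=-1.98842 |R|=0.98849 →hi
  mid=-1.99829 |R|=0.99829 →hi
  mid=-2.00322 |R|=1.00323 →lo
  ...
  [-2.00014,-1.99999] ⇒ x*=-2.0000
Interval (-2.0000, 0).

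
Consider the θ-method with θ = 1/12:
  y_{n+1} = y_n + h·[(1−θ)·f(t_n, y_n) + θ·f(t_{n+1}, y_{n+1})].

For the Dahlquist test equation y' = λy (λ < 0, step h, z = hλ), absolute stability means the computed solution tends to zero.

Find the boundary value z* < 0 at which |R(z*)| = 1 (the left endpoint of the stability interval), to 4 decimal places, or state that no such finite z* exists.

z* = -2.4000.

Set f=λy, z=hλ:
  y_{n+1} = y_n + z·[11/12·y_n + 1/12·y_{n+1}] ⇒ (1 − 1/12z)y_{n+1} = (1 + 11/12z)y_n
  R(z) = (1 + 11/12z)/(1 − 1/12z).

Find x<0 with |R(x)|<1.
x=-1.58: |R|=0.3962
R=−1: 1+11/12x = −1+1/12x ⇒ -5/6x=2 ⇒ x=2/(-5/6)=-2.4000
Confirm numerically:
  x=-1.975: |R|=0.69589 <1
  x=-1.787: |R|=0.55538 <1
  x=-1.049: |R|=0.03533 <1
  x=-2.772: |R|=1.25183 >1
  x=-2.623: |R|=1.15250 >1
Stable set (-2.4000, 0).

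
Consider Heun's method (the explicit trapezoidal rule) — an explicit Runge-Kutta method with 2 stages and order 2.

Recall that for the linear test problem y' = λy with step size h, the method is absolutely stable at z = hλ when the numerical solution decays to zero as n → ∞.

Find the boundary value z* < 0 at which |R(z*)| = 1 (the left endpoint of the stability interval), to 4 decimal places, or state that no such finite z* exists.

With y'=λy (z=hλ):
  order 2, 2-stage ⇒ R(z)=1+z+z^2/2
  (e.g. R(-1.62)=0.69220, |R|=0.69220)

Need |R(x)|<1, x<0.
x=-1.62: |R|=0.6922
|R(-2.2)|=1.2200 |R(-1.49)|=0.6200 |R(-1.07)|=0.5025
Bisect:
  x_lo=-2.7434 |R|=2.0196  x_hi=-0.2511 |R|=0.7805
  mid=-1.49721 |R|=0.62361 →hi
  mid=-2.12028 |R|=1.12751 →lo
  mid=-1.80874 |R|=0.82703 →hi
  mid=-1.96451 |R|=0.96514 →hi
  mid=-2.04239 |R|=1.04329 →lo
  mid=-2.00345 |R|=1.00346 →lo
  mid=-1.98398 |R|=0.98411 →hi
  ...
  [-2.00011,-1.99995] ⇒ x*=-2.0000
Stable set (-2.0000, 0).

left endpoint -2.0000.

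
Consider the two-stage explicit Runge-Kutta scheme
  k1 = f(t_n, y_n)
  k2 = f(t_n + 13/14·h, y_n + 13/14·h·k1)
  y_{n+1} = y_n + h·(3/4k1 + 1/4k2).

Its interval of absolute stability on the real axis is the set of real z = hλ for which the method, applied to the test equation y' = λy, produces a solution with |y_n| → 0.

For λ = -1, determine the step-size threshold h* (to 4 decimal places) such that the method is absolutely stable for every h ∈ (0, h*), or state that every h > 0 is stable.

On y'=λy, z=hλ:
  k1=λy_n ⇒ h·k1=z·y_n;  k2=λ(1+13/14z)y_n ⇒ h·k2=z(1+13/14z)y_n
  y_{n+1}/y_n = 1 + 3/4z + 1/4z(1+13/14z) = 1 + z + 13/56z²
  Hence R(z) = 1 + z + 13/56z².

Find x<0 with |R(x)|<1.
x=-0.57: |R|=0.5054
R=1: x+13/56x²=0 ⇒ x=−56/13=-4.3077; min R=1−1/(4·13/56)=-0.0769>−1
Confirm numerically:
  x=-4.155: |R|=0.85272 <1
  x=-2.218: |R|=0.07597 <1
  x=-1.835: |R|=0.05332 <1
  x=-4.856: |R|=1.61810 >1
  x=-4.812: |R|=1.56335 >1
So |R|<1 on (-4.3077, 0).

(-4.3077,0); λ=-1 ⇒ h* = (56/13)/1 = 4.3077.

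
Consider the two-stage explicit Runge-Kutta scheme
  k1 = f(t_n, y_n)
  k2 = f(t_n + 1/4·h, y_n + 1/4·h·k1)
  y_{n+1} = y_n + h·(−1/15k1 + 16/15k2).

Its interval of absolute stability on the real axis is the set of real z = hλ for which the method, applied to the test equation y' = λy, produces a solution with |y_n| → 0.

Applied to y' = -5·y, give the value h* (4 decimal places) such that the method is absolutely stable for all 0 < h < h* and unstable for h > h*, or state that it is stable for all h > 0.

Set f=λy, z=hλ:
  k1=λy_n ⇒ h·k1=z·y_n;  k2=λ(1+1/4z)y_n ⇒ h·k2=z(1+1/4z)y_n
  y_{n+1}/y_n = 1 − 1/15z + 16/15z(1+1/4z) = 1 + z + 4/15z²
  so R(z) = 1 + z + 4/15z².

Solve |R(x)|<1 on ℝ⁻.
x=-1.04: |R|=0.2484
R=1: x+4/15x²=0 ⇒ x=−15/4=-3.7500; min R=1−1/(4·4/15)=0.0625>−1
Confirm numerically:
  x=-3.531: |R|=0.79379 <1
  x=-3.319: |R|=0.61854 <1
  x=-2.970: |R|=0.38224 <1
  x=-1.772: |R|=0.06533 <1
  x=-4.340: |R|=1.68283 >1
  x=-4.085: |R|=1.36493 >1
So |R|<1 on (-3.7500, 0).

(-3.7500,0); λ=-5 ⇒ h* = (15/4)/5 = 0.7500.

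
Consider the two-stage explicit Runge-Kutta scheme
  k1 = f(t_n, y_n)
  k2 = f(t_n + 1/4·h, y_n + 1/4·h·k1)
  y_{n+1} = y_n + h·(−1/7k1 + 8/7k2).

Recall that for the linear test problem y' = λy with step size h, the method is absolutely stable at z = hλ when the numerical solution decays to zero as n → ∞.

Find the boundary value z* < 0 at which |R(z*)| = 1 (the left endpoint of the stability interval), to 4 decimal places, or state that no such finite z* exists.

Set f=λy, z=hλ:
  k1=λy_n ⇒ h·k1=z·y_n;  k2=λ(1+1/4z)y_n ⇒ h·k2=z(1+1/4z)y_n
  y_{n+1}/y_n = 1 − 1/7z + 8/7z(1+1/4z) = 1 + z + 2/7z²
  Hence R(z) = 1 + z + 2/7z².

Find x<0 with |R(x)|<1.
x=-1.32: |R|=0.1778
R=1: x+2/7x²=0 ⇒ x=−7/2=-3.5000; min R=1−1/(4·2/7)=0.1250>−1
Confirm numerically:
  x=-3.335: |R|=0.84278 <1
  x=-3.067: |R|=0.62057 <1
  x=-2.460: |R|=0.26903 <1
  x=-1.982: |R|=0.14038 <1
  x=-3.709: |R|=1.22148 >1
  x=-3.538: |R|=1.03841 >1
So |R|<1 on (-3.5000, 0).

z* = -3.5000.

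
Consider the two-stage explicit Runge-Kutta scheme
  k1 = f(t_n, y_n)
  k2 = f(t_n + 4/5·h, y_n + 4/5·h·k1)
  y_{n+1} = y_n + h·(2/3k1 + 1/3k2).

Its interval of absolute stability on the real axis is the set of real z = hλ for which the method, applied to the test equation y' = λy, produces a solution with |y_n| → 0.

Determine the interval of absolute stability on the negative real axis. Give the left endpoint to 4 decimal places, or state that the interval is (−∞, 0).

Set f=λy, z=hλ:
  k1=λy_n ⇒ h·k1=z·y_n;  k2=λ(1+4/5z)y_n ⇒ h·k2=z(1+4/5z)y_n
  y_{n+1}/y_n = 1 + 2/3z + 1/3z(1+4/5z) = 1 + z + 4/15z²
  so R(z) = 1 + z + 4/15z².

Boundary: |R(x)|=1, x<0.
x=-0.59: |R|=0.5028
R=1: x+4/15x²=0 ⇒ x=−15/4=-3.7500; min R=1−1/(4·4/15)=0.0625>−1
Confirm numerically:
  x=-2.626: |R|=0.21290 <1
  x=-1.606: |R|=0.08180 <1
  x=-1.538: |R|=0.09279 <1
  x=-4.181: |R|=1.48054 >1
  x=-4.140: |R|=1.43056 >1
So |R|<1 on (-3.7500, 0).

z∈(-3.7500,0).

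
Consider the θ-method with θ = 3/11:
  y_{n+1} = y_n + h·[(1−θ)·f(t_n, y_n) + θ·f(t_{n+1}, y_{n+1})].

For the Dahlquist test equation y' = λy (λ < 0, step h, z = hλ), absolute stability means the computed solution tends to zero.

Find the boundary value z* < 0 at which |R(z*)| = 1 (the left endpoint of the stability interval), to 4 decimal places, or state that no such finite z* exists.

z* = -4.4000.

Set f=λy, z=hλ:
  y_{n+1} = y_n + z·[8/11·y_n + 3/11·y_{n+1}] ⇒ (1 − 3/11z)y_{n+1} = (1 + 8/11z)y_n
  so R(z) = (1 + 8/11z)/(1 − 3/11z).

Solve |R(x)|<1 on ℝ⁻.
x=-1.48: |R|=0.0544
R=−1: 1+8/11x = −1+3/11x ⇒ -5/11x=2 ⇒ x=2/(-5/11)=-4.4000
Confirm numerically:
  x=-4.106: |R|=0.93696 <1
  x=-3.565: |R|=0.80756 <1
  x=-2.244: |R|=0.39206 <1
  x=-4.956: |R|=1.10747 >1
  x=-4.915: |R|=1.10002 >1
  x=-4.778: |R|=1.07460 >1
Stable set (-4.4000, 0).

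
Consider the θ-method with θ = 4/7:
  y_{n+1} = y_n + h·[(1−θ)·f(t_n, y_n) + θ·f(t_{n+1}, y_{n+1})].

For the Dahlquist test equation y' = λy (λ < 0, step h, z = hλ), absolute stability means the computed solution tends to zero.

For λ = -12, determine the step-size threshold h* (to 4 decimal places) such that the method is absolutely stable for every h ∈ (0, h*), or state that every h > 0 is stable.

With y'=λy (z=hλ):
  y_{n+1} = y_n + z·[3/7·y_n + 4/7·y_{n+1}] ⇒ (1 − 4/7z)y_{n+1} = (1 + 3/7z)y_n
  ⇒ R(z) = (1 + 3/7z)/(1 − 4/7z).

Solve |R(x)|<1 on ℝ⁻.
x=-1.37: |R|=0.2316
x=-2: |R|=0.0667
x=-10: |R|=0.4894
x=-100: |R|=0.7199
θ=4/7≥1/2 ⇒ |1+3/7x|<|1−4/7x| ∀x<0 ⇒ stable on all of ℝ⁻.

unbounded; (−∞, 0). Any h>0 works for λ=-12.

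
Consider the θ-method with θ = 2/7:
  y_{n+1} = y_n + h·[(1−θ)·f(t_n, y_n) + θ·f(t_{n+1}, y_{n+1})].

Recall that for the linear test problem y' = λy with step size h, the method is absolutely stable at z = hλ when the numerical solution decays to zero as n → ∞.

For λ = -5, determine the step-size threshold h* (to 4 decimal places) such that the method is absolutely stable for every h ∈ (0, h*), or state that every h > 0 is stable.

(-4.6667,0); λ=-5 ⇒ h* = (14/3)/5 = 0.9333.

Set f=λy, z=hλ:
  y_{n+1} = y_n + z·[5/7·y_n + 2/7·y_{n+1}] ⇒ (1 − 2/7z)y_{n+1} = (1 + 5/7z)y_n
  ⇒ R(z) = (1 + 5/7z)/(1 − 2/7z).

Need |R(x)|<1, x<0.
x=-1.41: |R|=0.0051
R=−1: 1+5/7x = −1+2/7x ⇒ -3/7x=2 ⇒ x=2/(-3/7)=-4.6667
Confirm numerically:
  x=-3.510: |R|=0.75250 <1
  x=-3.112: |R|=0.64731 <1
  x=-2.949: |R|=0.60048 <1
  x=-5.257: |R|=1.10112 >1
  x=-5.024: |R|=1.06288 >1
So |R|<1 on (-4.6667, 0).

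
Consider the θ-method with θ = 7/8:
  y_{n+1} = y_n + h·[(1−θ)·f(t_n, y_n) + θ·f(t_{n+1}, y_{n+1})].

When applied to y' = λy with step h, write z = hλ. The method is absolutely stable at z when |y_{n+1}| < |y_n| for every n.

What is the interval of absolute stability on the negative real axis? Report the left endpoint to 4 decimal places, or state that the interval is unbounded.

unbounded; (−∞, 0).

With y'=λy (z=hλ):
  y_{n+1} = y_n + z·[1/8·y_n + 7/8·y_{n+1}] ⇒ (1 − 7/8z)y_{n+1} = (1 + 1/8z)y_n
  R(z) = (1 + 1/8z)/(1 − 7/8z).

Solve |R(x)|<1 on ℝ⁻.
x=-1.78: |R|=0.3040
x=-2: |R|=0.2727
x=-10: |R|=0.0256
x=-100: |R|=0.1299
θ=7/8≥1/2 ⇒ |1+1/8x|<|1−7/8x| ∀x<0 ⇒ interval (−∞,0).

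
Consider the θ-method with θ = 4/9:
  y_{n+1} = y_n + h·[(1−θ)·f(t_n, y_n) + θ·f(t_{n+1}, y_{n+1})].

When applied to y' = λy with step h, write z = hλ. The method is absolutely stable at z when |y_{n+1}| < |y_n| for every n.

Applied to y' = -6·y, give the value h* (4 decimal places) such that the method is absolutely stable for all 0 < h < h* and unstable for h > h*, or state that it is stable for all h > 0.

With y'=λy (z=hλ):
  y_{n+1} = y_n + z·[5/9·y_n + 4/9·y_{n+1}] ⇒ (1 − 4/9z)y_{n+1} = (1 + 5/9z)y_n
  R(z) = (1 + 5/9z)/(1 − 4/9z).

Solve |R(x)|<1 on ℝ⁻.
x=-1.52: |R|=0.0928
R=−1: 1+5/9x = −1+4/9x ⇒ -1/9x=2 ⇒ x=2/(-1/9)=-18.0000
Confirm numerically:
  x=-16.040: |R|=0.97321 <1
  x=-15.110: |R|=0.95838 <1
  x=-9.545: |R|=0.82079 <1
  x=-8.070: |R|=0.75945 <1
  x=-18.295: |R|=1.00359 >1
  x=-18.079: |R|=1.00097 >1
Stable set (-18.0000, 0).

(-18.0000,0); λ=-6 ⇒ h* = (18)/6 = 3.0000.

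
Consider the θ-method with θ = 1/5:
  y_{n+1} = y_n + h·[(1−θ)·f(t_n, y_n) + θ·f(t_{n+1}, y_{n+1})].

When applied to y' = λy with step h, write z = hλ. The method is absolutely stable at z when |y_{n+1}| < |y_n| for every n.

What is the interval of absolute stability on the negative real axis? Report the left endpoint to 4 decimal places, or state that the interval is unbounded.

Test eqn y'=λy, z=hλ:
  y_{n+1} = y_n + z·[4/5·y_n + 1/5·y_{n+1}] ⇒ (1 − 1/5z)y_{n+1} = (1 + 4/5z)y_n
  R(z) = (1 + 4/5z)/(1 − 1/5z).

Boundary: |R(x)|=1, x<0.
x=-0.36: |R|=0.6642
R=−1: 1+4/5x = −1+1/5x ⇒ -3/5x=2 ⇒ x=2/(-3/5)=-3.3333
Confirm numerically:
  x=-2.539: |R|=0.68391 <1
  x=-1.979: |R|=0.41782 <1
  x=-1.712: |R|=0.27533 <1
  x=-1.370: |R|=0.07535 <1
  x=-3.906: |R|=1.19290 >1
  x=-3.668: |R|=1.11583 >1
Interval (-3.3333, 0).

z∈(-3.3333,0).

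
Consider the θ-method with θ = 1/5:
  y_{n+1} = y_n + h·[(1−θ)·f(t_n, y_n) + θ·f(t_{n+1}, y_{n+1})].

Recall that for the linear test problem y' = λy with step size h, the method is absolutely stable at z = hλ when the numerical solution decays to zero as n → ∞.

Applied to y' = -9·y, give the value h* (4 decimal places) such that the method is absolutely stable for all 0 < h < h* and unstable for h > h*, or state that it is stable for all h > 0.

On y'=λy, z=hλ:
  y_{n+1} = y_n + z·[4/5·y_n + 1/5·y_{n+1}] ⇒ (1 − 1/5z)y_{n+1} = (1 + 4/5z)y_n
  so R(z) = (1 + 4/5z)/(1 − 1/5z).

Need |R(x)|<1, x<0.
x=-1.32: |R|=0.0443
R=−1: 1+4/5x = −1+1/5x ⇒ -3/5x=2 ⇒ x=2/(-3/5)=-3.3333
Confirm numerically:
  x=-3.231: |R|=0.96270 <1
  x=-2.518: |R|=0.67465 <1
  x=-2.385: |R|=0.61476 <1
  x=-3.893: |R|=1.18880 >1
  x=-3.879: |R|=1.18437 >1
  x=-3.390: |R|=1.02026 >1
Interval (-3.3333, 0).

(-3.3333,0); λ=-9 ⇒ h* = (10/3)/9 = 0.3704.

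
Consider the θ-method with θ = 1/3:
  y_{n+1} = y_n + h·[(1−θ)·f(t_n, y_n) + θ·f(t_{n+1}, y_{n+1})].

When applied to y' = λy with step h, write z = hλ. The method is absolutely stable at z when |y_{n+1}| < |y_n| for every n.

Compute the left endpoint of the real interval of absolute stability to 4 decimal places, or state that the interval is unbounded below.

Test eqn y'=λy, z=hλ:
  y_{n+1} = y_n + z·[2/3·y_n + 1/3·y_{n+1}] ⇒ (1 − 1/3z)y_{n+1} = (1 + 2/3z)y_n
  Hence R(z) = (1 + 2/3z)/(1 − 1/3z).

Find x<0 with |R(x)|<1.
x=-0.93: |R|=0.2901
R=−1: 1+2/3x = −1+1/3x ⇒ -1/3x=2 ⇒ x=2/(-1/3)=-6.0000
Confirm numerically:
  x=-5.077: |R|=0.88572 <1
  x=-3.312: |R|=0.57414 <1
  x=-2.719: |R|=0.42630 <1
  x=-6.537: |R|=1.05631 >1
  x=-6.508: |R|=1.05343 >1
Stable set (-6.0000, 0).

z* = -6.0000.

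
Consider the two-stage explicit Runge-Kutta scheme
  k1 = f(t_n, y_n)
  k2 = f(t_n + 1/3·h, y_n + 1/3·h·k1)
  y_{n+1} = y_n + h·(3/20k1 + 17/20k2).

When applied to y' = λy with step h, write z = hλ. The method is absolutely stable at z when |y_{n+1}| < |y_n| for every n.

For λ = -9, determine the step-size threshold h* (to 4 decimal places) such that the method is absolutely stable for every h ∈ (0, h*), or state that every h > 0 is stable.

Set f=λy, z=hλ:
  k1=λy_n ⇒ h·k1=z·y_n;  k2=λ(1+1/3z)y_n ⇒ h·k2=z(1+1/3z)y_n
  y_{n+1}/y_n = 1 + 3/20z + 17/20z(1+1/3z) = 1 + z + 17/60z²
  ⇒ R(z) = 1 + z + 17/60z².

Solve |R(x)|<1 on ℝ⁻.
x=-1.65: |R|=0.1214
R=1: x+17/60x²=0 ⇒ x=−60/17=-3.5294; min R=1−1/(4·17/60)=0.1176>−1
Confirm numerically:
  x=-2.791: |R|=0.41608 <1
  x=-1.931: |R|=0.12548 <1
  x=-1.496: |R|=0.13810 <1
  x=-4.026: |R|=1.56646 >1
  x=-3.916: |R|=1.42893 >1
  x=-3.595: |R|=1.06681 >1
So |R|<1 on (-3.5294, 0).

(-3.5294,0); λ=-9 ⇒ h* = (60/17)/9 = 0.3922.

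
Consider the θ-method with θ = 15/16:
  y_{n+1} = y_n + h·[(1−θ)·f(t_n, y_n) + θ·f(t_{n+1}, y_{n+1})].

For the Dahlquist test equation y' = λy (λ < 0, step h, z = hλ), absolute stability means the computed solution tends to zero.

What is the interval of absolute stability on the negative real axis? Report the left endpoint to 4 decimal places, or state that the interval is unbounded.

interval (−∞, 0).

With y'=λy (z=hλ):
  y_{n+1} = y_n + z·[1/16·y_n + 15/16·y_{n+1}] ⇒ (1 − 15/16z)y_{n+1} = (1 + 1/16z)y_n
  so R(z) = (1 + 1/16z)/(1 − 15/16z).

Boundary: |R(x)|=1, x<0.
x=-0.79: |R|=0.5461
x=-2: |R|=0.3043
x=-10: |R|=0.0361
x=-100: |R|=0.0554
θ=15/16≥1/2 ⇒ |1+1/16x|<|1−15/16x| ∀x<0 ⇒ stable on all of ℝ⁻.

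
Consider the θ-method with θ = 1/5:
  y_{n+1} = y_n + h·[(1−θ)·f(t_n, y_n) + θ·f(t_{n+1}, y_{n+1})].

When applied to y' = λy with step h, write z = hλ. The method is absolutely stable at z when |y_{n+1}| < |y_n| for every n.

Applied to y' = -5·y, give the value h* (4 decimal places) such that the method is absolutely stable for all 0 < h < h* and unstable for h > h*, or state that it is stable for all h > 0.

(-3.3333,0); λ=-5 ⇒ h* = (10/3)/5 = 0.6667.

With y'=λy (z=hλ):
  y_{n+1} = y_n + z·[4/5·y_n + 1/5·y_{n+1}] ⇒ (1 − 1/5z)y_{n+1} = (1 + 4/5z)y_n
  so R(z) = (1 + 4/5z)/(1 − 1/5z).

Need |R(x)|<1, x<0.
x=-0.74: |R|=0.3554
R=−1: 1+4/5x = −1+1/5x ⇒ -3/5x=2 ⇒ x=2/(-3/5)=-3.3333
Confirm numerically:
  x=-3.302: |R|=0.98868 <1
  x=-1.602: |R|=0.21327 <1
  x=-1.348: |R|=0.06175 <1
  x=-3.876: |R|=1.18342 >1
  x=-3.860: |R|=1.17833 >1
  x=-3.412: |R|=1.02806 >1
Stable set (-3.3333, 0).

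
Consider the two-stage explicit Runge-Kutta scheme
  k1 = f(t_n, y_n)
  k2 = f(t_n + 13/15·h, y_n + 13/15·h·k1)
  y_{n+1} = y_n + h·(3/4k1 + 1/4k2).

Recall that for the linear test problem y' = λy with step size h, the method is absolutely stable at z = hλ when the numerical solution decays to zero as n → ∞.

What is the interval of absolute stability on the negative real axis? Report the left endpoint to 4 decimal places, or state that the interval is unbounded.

On y'=λy, z=hλ:
  k1=λy_n ⇒ h·k1=z·y_n;  k2=λ(1+13/15z)y_n ⇒ h·k2=z(1+13/15z)y_n
  y_{n+1}/y_n = 1 + 3/4z + 1/4z(1+13/15z) = 1 + z + 13/60z²
  so R(z) = 1 + z + 13/60z².

Boundary: |R(x)|=1, x<0.
x=-0.88: |R|=0.2878
R=1: x+13/60x²=0 ⇒ x=−60/13=-4.6154; min R=1−1/(4·13/60)=-0.1538>−1
Confirm numerically:
  x=-4.334: |R|=0.73577 <1
  x=-3.894: |R|=0.39137 <1
  x=-3.461: |R|=0.13435 <1
  x=-4.959: |R|=1.36920 >1
  x=-4.861: |R|=1.25869 >1
Stable set (-4.6154, 0).

(-4.6154, 0).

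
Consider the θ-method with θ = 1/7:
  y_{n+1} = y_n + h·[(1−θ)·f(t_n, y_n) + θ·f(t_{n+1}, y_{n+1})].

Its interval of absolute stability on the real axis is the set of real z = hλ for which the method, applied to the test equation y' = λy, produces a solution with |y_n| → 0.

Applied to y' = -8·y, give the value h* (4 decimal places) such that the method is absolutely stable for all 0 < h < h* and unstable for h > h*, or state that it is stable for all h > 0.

(-2.8000,0); λ=-8 ⇒ h* = (14/5)/8 = 0.3500.

Set f=λy, z=hλ:
  y_{n+1} = y_n + z·[6/7·y_n + 1/7·y_{n+1}] ⇒ (1 − 1/7z)y_{n+1} = (1 + 6/7z)y_n
  ⇒ R(z) = (1 + 6/7z)/(1 − 1/7z).

Need |R(x)|<1, x<0.
x=-0.63: |R|=0.4220
R=−1: 1+6/7x = −1+1/7x ⇒ -5/7x=2 ⇒ x=2/(-5/7)=-2.8000
Confirm numerically:
  x=-2.760: |R|=0.97951 <1
  x=-2.628: |R|=0.91068 <1
  x=-2.467: |R|=0.82413 <1
  x=-2.112: |R|=0.62248 <1
  x=-3.306: |R|=1.24549 >1
  x=-2.908: |R|=1.05450 >1
Interval (-2.8000, 0).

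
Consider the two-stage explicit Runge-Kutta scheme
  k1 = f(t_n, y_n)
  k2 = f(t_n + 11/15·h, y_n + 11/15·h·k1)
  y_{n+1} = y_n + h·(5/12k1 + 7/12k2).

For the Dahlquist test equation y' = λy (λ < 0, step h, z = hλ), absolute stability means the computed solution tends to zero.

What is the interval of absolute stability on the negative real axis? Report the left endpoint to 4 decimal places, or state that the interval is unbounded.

Test eqn y'=λy, z=hλ:
  k1=λy_n ⇒ h·k1=z·y_n;  k2=λ(1+11/15z)y_n ⇒ h·k2=z(1+11/15z)y_n
  y_{n+1}/y_n = 1 + 5/12z + 7/12z(1+11/15z) = 1 + z + 77/180z²
  R(z) = 1 + z + 77/180z².

Solve |R(x)|<1 on ℝ⁻.
x=-1.21: |R|=0.4163
R=1: x+77/180x²=0 ⇒ x=−180/77=-2.3377; min R=1−1/(4·77/180)=0.4156>−1
Confirm numerically:
  x=-1.284: |R|=0.42126 <1
  x=-1.113: |R|=0.41692 <1
  x=-1.022: |R|=0.42481 <1
  x=-2.499: |R|=1.17247 >1
  x=-2.465: |R|=1.13427 >1
Stable set (-2.3377, 0).

(-2.3377, 0).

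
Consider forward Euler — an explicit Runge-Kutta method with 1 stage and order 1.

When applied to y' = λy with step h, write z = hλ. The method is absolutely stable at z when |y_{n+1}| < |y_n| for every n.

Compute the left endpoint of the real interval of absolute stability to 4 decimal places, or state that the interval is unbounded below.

Set f=λy, z=hλ:
  order 1, 1-stage ⇒ R(z)=1+z
  (e.g. R(-1.09)=-0.09000, |R|=0.09000)

Boundary: |R(x)|=1, x<0.
x=-1.09: |R|=0.0900
|R(-2.39)|=1.3900 |R(-1.05)|=0.0500 |R(-0.52)|=0.4800
Bisect:
  x_lo=-2.6856 |R|=1.6856  x_hi=-0.1496 |R|=0.8504
  mid=-1.41757 |R|=0.41757 →hi
  mid=-2.05157 |R|=1.05157 →lo
  mid=-1.73457 |R|=0.73457 →hi
  mid=-1.89307 |R|=0.89307 →hi
  mid=-1.97232 |R|=0.97232 →hi
  mid=-2.01195 |R|=1.01195 →lo
  mid=-1.99213 |R|=0.99213 →hi
  mid=-2.00204 |R|=1.00204 →lo
  mid=-1.99709 |R|=0.99709 →hi
  ...
  [-2.00003,-1.99987] ⇒ x*=-2.0000
Interval (-2.0000, 0).

left endpoint -2.0000.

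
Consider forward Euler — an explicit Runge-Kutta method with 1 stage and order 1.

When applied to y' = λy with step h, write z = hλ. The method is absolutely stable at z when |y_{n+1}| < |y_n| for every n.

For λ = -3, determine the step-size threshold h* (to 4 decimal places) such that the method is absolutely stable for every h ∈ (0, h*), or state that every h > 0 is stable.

(-2.0000,0); λ=-3 ⇒ h* = 0.6667.

Test eqn y'=λy, z=hλ:
  order 1, 1-stage ⇒ R(z)=1+z
  (e.g. R(-0.97)=0.03000, |R|=0.03000)

Boundary: |R(x)|=1, x<0.
x=-0.97: |R|=0.0300
|R(-2.33)|=1.3300 |R(-1.12)|=0.1200 |R(-1.07)|=0.0700
Bisect:
  x_lo=-2.7071 |R|=1.7071  x_hi=-0.2095 |R|=0.7905
  mid=-1.45828 |R|=0.45828 →hi
  mid=-2.08268 |R|=1.08268 →lo
  mid=-1.77048 |R|=0.77048 →hi
  mid=-1.92658 |R|=0.92658 →hi
  mid=-2.00463 |R|=1.00463 →lo
  mid=-1.96560 |R|=0.96560 →hi
  mid=-1.98512 |R|=0.98512 →hi
  ...
  [-2.00006,-1.99990] ⇒ x*=-2.0000
Interval (-2.0000, 0).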